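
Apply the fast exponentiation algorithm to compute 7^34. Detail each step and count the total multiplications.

Computing 7^34 by squaring (build up from 7^1; each line after the first costs one multiplication):

7^1 = 7
7^2 = (7^1)^2 = 7^2 = 49
7^4 = (7^2)^2 = 49^2 = 2401
7^8 = (7^4)^2 = 2401^2 = 5764801
7^16 = (7^8)^2 = 5764801^2 = 33232930569601
7^17 = 7 * 7^16 = 7 * 33232930569601 = 232630513987207
7^34 = (7^17)^2 = 232630513987207^2 = 54116956037952111668959660849

Result: 54116956037952111668959660849
Multiplications needed: 6 (6 lines after 7^1)

7^34 = 54116956037952111668959660849. Using exponentiation by squaring, this requires 6 multiplications. The key idea: if the exponent is even, square the half-power; if odd, multiply by the base once.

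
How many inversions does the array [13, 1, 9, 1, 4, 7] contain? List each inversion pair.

Finding inversions in [13, 1, 9, 1, 4, 7]:

(0, 1): arr[0]=13 > arr[1]=1
(0, 2): arr[0]=13 > arr[2]=9
(0, 3): arr[0]=13 > arr[3]=1
(0, 4): arr[0]=13 > arr[4]=4
(0, 5): arr[0]=13 > arr[5]=7
(2, 3): arr[2]=9 > arr[3]=1
(2, 4): arr[2]=9 > arr[4]=4
(2, 5): arr[2]=9 > arr[5]=7

Total inversions: 8

The array has 8 inversion(s): (0,1), (0,2), (0,3), (0,4), (0,5), (2,3), (2,4), (2,5). Each pair (i,j) satisfies i < j and arr[i] > arr[j].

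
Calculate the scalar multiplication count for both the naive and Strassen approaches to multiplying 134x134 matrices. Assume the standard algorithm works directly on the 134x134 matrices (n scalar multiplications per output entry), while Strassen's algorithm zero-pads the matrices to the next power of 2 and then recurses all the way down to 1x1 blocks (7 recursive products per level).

Matrix multiplication for 134x134 matrices:

Strassen's algorithm requires power-of-2 dimensions. Pad 134x134 to 256x256 (next power of 2).

Standard algorithm: 134^3 = 2406104 multiplications
Strassen's algorithm: 7^(log2(256)) = 7^8 = 5764801 multiplications
Difference: 2406104 - 5764801 = -3358697 (Strassen uses MORE here due to padding overhead — for small or just-over-power-of-2 n, padding can outweigh the per-level savings)

Standard: 2406104 multiplications (134^3). Strassen: 5764801 multiplications (7^8, after padding to 256x256). Strassen reduces 8 recursive multiplications to 7 at each level.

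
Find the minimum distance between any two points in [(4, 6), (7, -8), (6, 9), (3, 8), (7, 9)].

Computing all pairwise distances among 5 points:

d((4, 6), (7, -8)) = 14.3178
d((4, 6), (6, 9)) = 3.6056
d((4, 6), (3, 8)) = 2.2361
d((4, 6), (7, 9)) = 4.2426
d((7, -8), (6, 9)) = 17.0294
d((7, -8), (3, 8)) = 16.4924
d((7, -8), (7, 9)) = 17.0
d((6, 9), (3, 8)) = 3.1623
d((6, 9), (7, 9)) = 1.0 <-- minimum
d((3, 8), (7, 9)) = 4.1231

Closest pair: (6, 9) and (7, 9) with distance 1.0

The closest pair is (6, 9) and (7, 9) with Euclidean distance 1.0. For 5 points, brute-force pairwise comparison is shown above. For large n, the divide-and-conquer algorithm (sort by x, recurse on halves, check the dividing strip) achieves O(n log n).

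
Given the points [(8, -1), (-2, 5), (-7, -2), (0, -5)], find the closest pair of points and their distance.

Computing all pairwise distances among 4 points:

d((8, -1), (-2, 5)) = 11.6619
d((8, -1), (-7, -2)) = 15.0333
d((8, -1), (0, -5)) = 8.9443
d((-2, 5), (-7, -2)) = 8.6023
d((-2, 5), (0, -5)) = 10.198
d((-7, -2), (0, -5)) = 7.6158 <-- minimum

Closest pair: (-7, -2) and (0, -5) with distance 7.6158

The closest pair is (-7, -2) and (0, -5) with Euclidean distance 7.6158. For 4 points, brute-force pairwise comparison is shown above. For large n, the divide-and-conquer algorithm (sort by x, recurse on halves, check the dividing strip) achieves O(n log n).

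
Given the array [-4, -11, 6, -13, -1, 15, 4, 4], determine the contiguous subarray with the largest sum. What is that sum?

Using Kadane's algorithm on [-4, -11, 6, -13, -1, 15, 4, 4]:

Scanning through the array:
Position 1 (value -11): max_ending_here = -11, max_so_far = -4
Position 2 (value 6): max_ending_here = 6, max_so_far = 6
Position 3 (value -13): max_ending_here = -7, max_so_far = 6
Position 4 (value -1): max_ending_here = -1, max_so_far = 6
Position 5 (value 15): max_ending_here = 15, max_so_far = 15
Position 6 (value 4): max_ending_here = 19, max_so_far = 19
Position 7 (value 4): max_ending_here = 23, max_so_far = 23

Maximum subarray: [15, 4, 4]
Maximum sum: 23

The maximum subarray is [15, 4, 4] with sum 23. This subarray runs from index 5 to index 7.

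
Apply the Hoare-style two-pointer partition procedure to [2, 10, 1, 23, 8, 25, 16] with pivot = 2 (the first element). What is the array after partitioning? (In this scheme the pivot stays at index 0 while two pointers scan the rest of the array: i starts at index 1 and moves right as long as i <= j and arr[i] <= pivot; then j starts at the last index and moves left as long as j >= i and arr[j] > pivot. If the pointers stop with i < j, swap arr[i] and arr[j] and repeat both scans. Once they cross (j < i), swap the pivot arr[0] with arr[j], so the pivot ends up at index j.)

Hoare-style two-pointer partition with pivot = 2:

Initial array: [2, 10, 1, 23, 8, 25, 16]

Pointers start at i = 1, j = 6.
i stops at index 1 (arr[1]=10 > 2), j stops at index 2 (arr[2]=1 <= 2): swap arr[1] and arr[2], array becomes [2, 1, 10, 23, 8, 25, 16]
i ends at 2, j ends at 1: the pointers have crossed (j < i), so scanning stops.

Swap pivot arr[0] with arr[1] to place pivot at position 1: [1, 2, 10, 23, 8, 25, 16]
Pivot position: 1

After partitioning with pivot 2, the array becomes [1, 2, 10, 23, 8, 25, 16]. The pivot is placed at index 1. All elements to the left of the pivot are <= 2, and all elements to the right are > 2.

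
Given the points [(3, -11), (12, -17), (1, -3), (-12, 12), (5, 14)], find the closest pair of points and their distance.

Computing all pairwise distances among 5 points:

d((3, -11), (12, -17)) = 10.8167
d((3, -11), (1, -3)) = 8.2462 <-- minimum
d((3, -11), (-12, 12)) = 27.4591
d((3, -11), (5, 14)) = 25.0799
d((12, -17), (1, -3)) = 17.8045
d((12, -17), (-12, 12)) = 37.6431
d((12, -17), (5, 14)) = 31.7805
d((1, -3), (-12, 12)) = 19.8494
d((1, -3), (5, 14)) = 17.4642
d((-12, 12), (5, 14)) = 17.1172

Closest pair: (3, -11) and (1, -3) with distance 8.2462

The closest pair is (3, -11) and (1, -3) with Euclidean distance 8.2462. For 5 points, brute-force pairwise comparison is shown above. For large n, the divide-and-conquer algorithm (sort by x, recurse on halves, check the dividing strip) achieves O(n log n).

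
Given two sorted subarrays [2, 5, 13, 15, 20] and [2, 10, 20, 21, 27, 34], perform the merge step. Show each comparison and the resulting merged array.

Merging process:

Compare 2 vs 2: take 2 from left. Merged: [2]
Compare 5 vs 2: take 2 from right. Merged: [2, 2]
Compare 5 vs 10: take 5 from left. Merged: [2, 2, 5]
Compare 13 vs 10: take 10 from right. Merged: [2, 2, 5, 10]
Compare 13 vs 20: take 13 from left. Merged: [2, 2, 5, 10, 13]
Compare 15 vs 20: take 15 from left. Merged: [2, 2, 5, 10, 13, 15]
Compare 20 vs 20: take 20 from left. Merged: [2, 2, 5, 10, 13, 15, 20]
Append remaining from right: [20, 21, 27, 34]. Merged: [2, 2, 5, 10, 13, 15, 20, 20, 21, 27, 34]

Final merged array: [2, 2, 5, 10, 13, 15, 20, 20, 21, 27, 34]
Total comparisons: 7

The merged array is [2, 2, 5, 10, 13, 15, 20, 20, 21, 27, 34], requiring 7 comparisons. The merge step runs in O(n) time where n is the total number of elements.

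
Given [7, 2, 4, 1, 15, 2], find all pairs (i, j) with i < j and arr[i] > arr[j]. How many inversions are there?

Finding inversions in [7, 2, 4, 1, 15, 2]:

(0, 1): arr[0]=7 > arr[1]=2
(0, 2): arr[0]=7 > arr[2]=4
(0, 3): arr[0]=7 > arr[3]=1
(0, 5): arr[0]=7 > arr[5]=2
(1, 3): arr[1]=2 > arr[3]=1
(2, 3): arr[2]=4 > arr[3]=1
(2, 5): arr[2]=4 > arr[5]=2
(4, 5): arr[4]=15 > arr[5]=2

Total inversions: 8

The array has 8 inversion(s): (0,1), (0,2), (0,3), (0,5), (1,3), (2,3), (2,5), (4,5). Each pair (i,j) satisfies i < j and arr[i] > arr[j].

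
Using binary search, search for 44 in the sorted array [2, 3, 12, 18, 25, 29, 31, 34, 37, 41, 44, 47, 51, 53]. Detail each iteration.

Binary search for 44 in [2, 3, 12, 18, 25, 29, 31, 34, 37, 41, 44, 47, 51, 53]:

lo=0, hi=13, mid=6, arr[mid]=31 -> 31 < 44, search right half
lo=7, hi=13, mid=10, arr[mid]=44 -> Found target at index 10!

Binary search finds 44 at index 10 after 2 comparisons. The search repeatedly halves the search space by comparing with the middle element.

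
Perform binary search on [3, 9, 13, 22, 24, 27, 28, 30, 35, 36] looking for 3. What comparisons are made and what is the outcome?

Binary search for 3 in [3, 9, 13, 22, 24, 27, 28, 30, 35, 36]:

lo=0, hi=9, mid=4, arr[mid]=24 -> 24 > 3, search left half
lo=0, hi=3, mid=1, arr[mid]=9 -> 9 > 3, search left half
lo=0, hi=0, mid=0, arr[mid]=3 -> Found target at index 0!

Binary search finds 3 at index 0 after 3 comparisons. The search repeatedly halves the search space by comparing with the middle element.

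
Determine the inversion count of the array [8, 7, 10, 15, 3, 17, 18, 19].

Finding inversions in [8, 7, 10, 15, 3, 17, 18, 19]:

(0, 1): arr[0]=8 > arr[1]=7
(0, 4): arr[0]=8 > arr[4]=3
(1, 4): arr[1]=7 > arr[4]=3
(2, 4): arr[2]=10 > arr[4]=3
(3, 4): arr[3]=15 > arr[4]=3

Total inversions: 5

The array has 5 inversion(s): (0,1), (0,4), (1,4), (2,4), (3,4). Each pair (i,j) satisfies i < j and arr[i] > arr[j].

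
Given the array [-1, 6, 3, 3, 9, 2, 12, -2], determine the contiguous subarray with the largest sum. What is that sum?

Using Kadane's algorithm on [-1, 6, 3, 3, 9, 2, 12, -2]:

Scanning through the array:
Position 1 (value 6): max_ending_here = 6, max_so_far = 6
Position 2 (value 3): max_ending_here = 9, max_so_far = 9
Position 3 (value 3): max_ending_here = 12, max_so_far = 12
Position 4 (value 9): max_ending_here = 21, max_so_far = 21
Position 5 (value 2): max_ending_here = 23, max_so_far = 23
Position 6 (value 12): max_ending_here = 35, max_so_far = 35
Position 7 (value -2): max_ending_here = 33, max_so_far = 35

Maximum subarray: [6, 3, 3, 9, 2, 12]
Maximum sum: 35

The maximum subarray is [6, 3, 3, 9, 2, 12] with sum 35. This subarray runs from index 1 to index 6.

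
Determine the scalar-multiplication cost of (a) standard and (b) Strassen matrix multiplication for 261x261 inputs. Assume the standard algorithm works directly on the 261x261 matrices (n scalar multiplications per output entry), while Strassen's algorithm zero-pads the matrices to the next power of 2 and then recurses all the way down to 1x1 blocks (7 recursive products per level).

Matrix multiplication for 261x261 matrices:

Strassen's algorithm requires power-of-2 dimensions. Pad 261x261 to 512x512 (next power of 2).

Standard algorithm: 261^3 = 17779581 multiplications
Strassen's algorithm: 7^(log2(512)) = 7^9 = 40353607 multiplications
Difference: 17779581 - 40353607 = -22574026 (Strassen uses MORE here due to padding overhead — for small or just-over-power-of-2 n, padding can outweigh the per-level savings)

Standard: 17779581 multiplications (261^3). Strassen: 40353607 multiplications (7^9, after padding to 512x512). Strassen reduces 8 recursive multiplications to 7 at each level.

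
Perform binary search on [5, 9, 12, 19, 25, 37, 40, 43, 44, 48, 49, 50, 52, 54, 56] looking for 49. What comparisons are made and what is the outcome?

Binary search for 49 in [5, 9, 12, 19, 25, 37, 40, 43, 44, 48, 49, 50, 52, 54, 56]:

lo=0, hi=14, mid=7, arr[mid]=43 -> 43 < 49, search right half
lo=8, hi=14, mid=11, arr[mid]=50 -> 50 > 49, search left half
lo=8, hi=10, mid=9, arr[mid]=48 -> 48 < 49, search right half
lo=10, hi=10, mid=10, arr[mid]=49 -> Found target at index 10!

Binary search finds 49 at index 10 after 4 comparisons. The search repeatedly halves the search space by comparing with the middle element.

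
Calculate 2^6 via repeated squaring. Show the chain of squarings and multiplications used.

Computing 2^6 by squaring (build up from 2^1; each line after the first costs one multiplication):

2^1 = 2
2^2 = (2^1)^2 = 2^2 = 4
2^3 = 2 * 2^2 = 2 * 4 = 8
2^6 = (2^3)^2 = 8^2 = 64

Result: 64
Multiplications needed: 3 (3 lines after 2^1)

2^6 = 64. Using exponentiation by squaring, this requires 3 multiplications. The key idea: if the exponent is even, square the half-power; if odd, multiply by the base once.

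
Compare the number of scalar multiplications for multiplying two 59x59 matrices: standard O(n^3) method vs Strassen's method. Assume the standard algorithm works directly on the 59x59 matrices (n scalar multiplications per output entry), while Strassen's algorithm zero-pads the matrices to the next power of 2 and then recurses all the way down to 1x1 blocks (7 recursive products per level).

Matrix multiplication for 59x59 matrices:

Strassen's algorithm requires power-of-2 dimensions. Pad 59x59 to 64x64 (next power of 2).

Standard algorithm: 59^3 = 205379 multiplications
Strassen's algorithm: 7^(log2(64)) = 7^6 = 117649 multiplications
Savings: 205379 - 117649 = 87730 multiplications

Standard: 205379 multiplications (59^3). Strassen: 117649 multiplications (7^6, after padding to 64x64). Strassen reduces 8 recursive multiplications to 7 at each level.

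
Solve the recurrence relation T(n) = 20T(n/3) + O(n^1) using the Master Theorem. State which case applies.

Master Theorem for T(n) = 20T(n/3) + O(n^1):

a = 20, b = 3, c = 1
log_b(a) = log_3(20) = 2.7268

Case 1: c = 1 < log_3(20) = 2.7268
T(n) = O(n^(log_3 20))

For T(n) = 20T(n/3) + O(n^1): log_3(20) = 2.7268. This is Case 1 of the Master Theorem (c < log_b(a), work dominated by leaves), giving O(n^(log_3 20)).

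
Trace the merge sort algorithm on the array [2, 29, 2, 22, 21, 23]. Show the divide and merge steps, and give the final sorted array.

Merge sort trace:

Split: [2, 29, 2, 22, 21, 23] -> [2, 29, 2] and [22, 21, 23]
  Split: [2, 29, 2] -> [2] and [29, 2]
    Split: [29, 2] -> [29] and [2]
    Merge: [29] + [2] -> [2, 29]
  Merge: [2] + [2, 29] -> [2, 2, 29]
  Split: [22, 21, 23] -> [22] and [21, 23]
    Split: [21, 23] -> [21] and [23]
    Merge: [21] + [23] -> [21, 23]
  Merge: [22] + [21, 23] -> [21, 22, 23]
Merge: [2, 2, 29] + [21, 22, 23] -> [2, 2, 21, 22, 23, 29]

Final sorted array: [2, 2, 21, 22, 23, 29]

The merge sort proceeds by recursively splitting the array and merging sorted halves.
After all merges, the sorted array is [2, 2, 21, 22, 23, 29].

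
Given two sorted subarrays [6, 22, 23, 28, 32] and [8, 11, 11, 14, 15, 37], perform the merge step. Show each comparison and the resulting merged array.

Merging process:

Compare 6 vs 8: take 6 from left. Merged: [6]
Compare 22 vs 8: take 8 from right. Merged: [6, 8]
Compare 22 vs 11: take 11 from right. Merged: [6, 8, 11]
Compare 22 vs 11: take 11 from right. Merged: [6, 8, 11, 11]
Compare 22 vs 14: take 14 from right. Merged: [6, 8, 11, 11, 14]
Compare 22 vs 15: take 15 from right. Merged: [6, 8, 11, 11, 14, 15]
Compare 22 vs 37: take 22 from left. Merged: [6, 8, 11, 11, 14, 15, 22]
Compare 23 vs 37: take 23 from left. Merged: [6, 8, 11, 11, 14, 15, 22, 23]
Compare 28 vs 37: take 28 from left. Merged: [6, 8, 11, 11, 14, 15, 22, 23, 28]
Compare 32 vs 37: take 32 from left. Merged: [6, 8, 11, 11, 14, 15, 22, 23, 28, 32]
Append remaining from right: [37]. Merged: [6, 8, 11, 11, 14, 15, 22, 23, 28, 32, 37]

Final merged array: [6, 8, 11, 11, 14, 15, 22, 23, 28, 32, 37]
Total comparisons: 10

The merged array is [6, 8, 11, 11, 14, 15, 22, 23, 28, 32, 37], requiring 10 comparisons. The merge step runs in O(n) time where n is the total number of elements.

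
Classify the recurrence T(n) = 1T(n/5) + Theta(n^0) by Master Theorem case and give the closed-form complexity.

Master Theorem for T(n) = 1T(n/5) + O(n^0):

a = 1, b = 5, c = 0
log_b(a) = log_5(1) = 0.0000

Case 2: c = 0 = log_5(1) = 0.0000
T(n) = O(n^0 log n) = O(log n)

For T(n) = 1T(n/5) + O(n^0): log_5(1) = 0.0000. This is Case 2 of the Master Theorem (c = log_b(a), equal work at all levels), giving O(log n).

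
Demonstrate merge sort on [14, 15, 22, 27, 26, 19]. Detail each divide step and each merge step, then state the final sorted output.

Merge sort trace:

Split: [14, 15, 22, 27, 26, 19] -> [14, 15, 22] and [27, 26, 19]
  Split: [14, 15, 22] -> [14] and [15, 22]
    Split: [15, 22] -> [15] and [22]
    Merge: [15] + [22] -> [15, 22]
  Merge: [14] + [15, 22] -> [14, 15, 22]
  Split: [27, 26, 19] -> [27] and [26, 19]
    Split: [26, 19] -> [26] and [19]
    Merge: [26] + [19] -> [19, 26]
  Merge: [27] + [19, 26] -> [19, 26, 27]
Merge: [14, 15, 22] + [19, 26, 27] -> [14, 15, 19, 22, 26, 27]

Final sorted array: [14, 15, 19, 22, 26, 27]

The merge sort proceeds by recursively splitting the array and merging sorted halves.
After all merges, the sorted array is [14, 15, 19, 22, 26, 27].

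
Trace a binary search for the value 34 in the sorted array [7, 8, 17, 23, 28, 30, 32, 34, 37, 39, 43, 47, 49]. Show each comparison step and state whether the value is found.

Binary search for 34 in [7, 8, 17, 23, 28, 30, 32, 34, 37, 39, 43, 47, 49]:

lo=0, hi=12, mid=6, arr[mid]=32 -> 32 < 34, search right half
lo=7, hi=12, mid=9, arr[mid]=39 -> 39 > 34, search left half
lo=7, hi=8, mid=7, arr[mid]=34 -> Found target at index 7!

Binary search finds 34 at index 7 after 3 comparisons. The search repeatedly halves the search space by comparing with the middle element.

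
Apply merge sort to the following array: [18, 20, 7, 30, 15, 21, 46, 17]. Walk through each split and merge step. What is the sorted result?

Merge sort trace:

Split: [18, 20, 7, 30, 15, 21, 46, 17] -> [18, 20, 7, 30] and [15, 21, 46, 17]
  Split: [18, 20, 7, 30] -> [18, 20] and [7, 30]
    Split: [18, 20] -> [18] and [20]
    Merge: [18] + [20] -> [18, 20]
    Split: [7, 30] -> [7] and [30]
    Merge: [7] + [30] -> [7, 30]
  Merge: [18, 20] + [7, 30] -> [7, 18, 20, 30]
  Split: [15, 21, 46, 17] -> [15, 21] and [46, 17]
    Split: [15, 21] -> [15] and [21]
    Merge: [15] + [21] -> [15, 21]
    Split: [46, 17] -> [46] and [17]
    Merge: [46] + [17] -> [17, 46]
  Merge: [15, 21] + [17, 46] -> [15, 17, 21, 46]
Merge: [7, 18, 20, 30] + [15, 17, 21, 46] -> [7, 15, 17, 18, 20, 21, 30, 46]

Final sorted array: [7, 15, 17, 18, 20, 21, 30, 46]

The merge sort proceeds by recursively splitting the array and merging sorted halves.
After all merges, the sorted array is [7, 15, 17, 18, 20, 21, 30, 46].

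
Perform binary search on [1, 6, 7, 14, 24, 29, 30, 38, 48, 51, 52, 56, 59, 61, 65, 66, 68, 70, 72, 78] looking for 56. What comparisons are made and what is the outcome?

Binary search for 56 in [1, 6, 7, 14, 24, 29, 30, 38, 48, 51, 52, 56, 59, 61, 65, 66, 68, 70, 72, 78]:

lo=0, hi=19, mid=9, arr[mid]=51 -> 51 < 56, search right half
lo=10, hi=19, mid=14, arr[mid]=65 -> 65 > 56, search left half
lo=10, hi=13, mid=11, arr[mid]=56 -> Found target at index 11!

Binary search finds 56 at index 11 after 3 comparisons. The search repeatedly halves the search space by comparing with the middle element.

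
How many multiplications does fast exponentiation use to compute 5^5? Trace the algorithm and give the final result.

Computing 5^5 by squaring (build up from 5^1; each line after the first costs one multiplication):

5^1 = 5
5^2 = (5^1)^2 = 5^2 = 25
5^4 = (5^2)^2 = 25^2 = 625
5^5 = 5 * 5^4 = 5 * 625 = 3125

Result: 3125
Multiplications needed: 3 (3 lines after 5^1)

5^5 = 3125. Using exponentiation by squaring, this requires 3 multiplications. The key idea: if the exponent is even, square the half-power; if odd, multiply by the base once.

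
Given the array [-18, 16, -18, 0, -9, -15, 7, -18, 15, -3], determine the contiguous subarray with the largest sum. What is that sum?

Using Kadane's algorithm on [-18, 16, -18, 0, -9, -15, 7, -18, 15, -3]:

Scanning through the array:
Position 1 (value 16): max_ending_here = 16, max_so_far = 16
Position 2 (value -18): max_ending_here = -2, max_so_far = 16
Position 3 (value 0): max_ending_here = 0, max_so_far = 16
Position 4 (value -9): max_ending_here = -9, max_so_far = 16
Position 5 (value -15): max_ending_here = -15, max_so_far = 16
Position 6 (value 7): max_ending_here = 7, max_so_far = 16
Position 7 (value -18): max_ending_here = -11, max_so_far = 16
Position 8 (value 15): max_ending_here = 15, max_so_far = 16
Position 9 (value -3): max_ending_here = 12, max_so_far = 16

Maximum subarray: [16]
Maximum sum: 16

The maximum subarray is [16] with sum 16. This subarray runs from index 1 to index 1.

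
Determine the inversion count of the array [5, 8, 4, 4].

Finding inversions in [5, 8, 4, 4]:

(0, 2): arr[0]=5 > arr[2]=4
(0, 3): arr[0]=5 > arr[3]=4
(1, 2): arr[1]=8 > arr[2]=4
(1, 3): arr[1]=8 > arr[3]=4

Total inversions: 4

The array has 4 inversion(s): (0,2), (0,3), (1,2), (1,3). Each pair (i,j) satisfies i < j and arr[i] > arr[j].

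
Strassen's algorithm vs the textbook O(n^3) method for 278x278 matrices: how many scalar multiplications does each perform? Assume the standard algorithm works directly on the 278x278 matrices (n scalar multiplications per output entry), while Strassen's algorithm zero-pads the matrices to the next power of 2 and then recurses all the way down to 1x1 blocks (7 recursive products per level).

Matrix multiplication for 278x278 matrices:

Strassen's algorithm requires power-of-2 dimensions. Pad 278x278 to 512x512 (next power of 2).

Standard algorithm: 278^3 = 21484952 multiplications
Strassen's algorithm: 7^(log2(512)) = 7^9 = 40353607 multiplications
Difference: 21484952 - 40353607 = -18868655 (Strassen uses MORE here due to padding overhead — for small or just-over-power-of-2 n, padding can outweigh the per-level savings)

Standard: 21484952 multiplications (278^3). Strassen: 40353607 multiplications (7^9, after padding to 512x512). Strassen reduces 8 recursive multiplications to 7 at each level.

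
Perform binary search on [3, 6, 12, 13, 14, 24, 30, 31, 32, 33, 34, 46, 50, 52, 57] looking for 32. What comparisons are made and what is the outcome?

Binary search for 32 in [3, 6, 12, 13, 14, 24, 30, 31, 32, 33, 34, 46, 50, 52, 57]:

lo=0, hi=14, mid=7, arr[mid]=31 -> 31 < 32, search right half
lo=8, hi=14, mid=11, arr[mid]=46 -> 46 > 32, search left half
lo=8, hi=10, mid=9, arr[mid]=33 -> 33 > 32, search left half
lo=8, hi=8, mid=8, arr[mid]=32 -> Found target at index 8!

Binary search finds 32 at index 8 after 4 comparisons. The search repeatedly halves the search space by comparing with the middle element.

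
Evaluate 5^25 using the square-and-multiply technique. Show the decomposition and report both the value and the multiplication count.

Computing 5^25 by squaring (build up from 5^1; each line after the first costs one multiplication):

5^1 = 5
5^2 = (5^1)^2 = 5^2 = 25
5^3 = 5 * 5^2 = 5 * 25 = 125
5^6 = (5^3)^2 = 125^2 = 15625
5^12 = (5^6)^2 = 15625^2 = 244140625
5^24 = (5^12)^2 = 244140625^2 = 59604644775390625
5^25 = 5 * 5^24 = 5 * 59604644775390625 = 298023223876953125

Result: 298023223876953125
Multiplications needed: 6 (6 lines after 5^1)

5^25 = 298023223876953125. Using exponentiation by squaring, this requires 6 multiplications. The key idea: if the exponent is even, square the half-power; if odd, multiply by the base once.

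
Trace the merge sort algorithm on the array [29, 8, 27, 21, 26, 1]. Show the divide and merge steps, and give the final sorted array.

Merge sort trace:

Split: [29, 8, 27, 21, 26, 1] -> [29, 8, 27] and [21, 26, 1]
  Split: [29, 8, 27] -> [29] and [8, 27]
    Split: [8, 27] -> [8] and [27]
    Merge: [8] + [27] -> [8, 27]
  Merge: [29] + [8, 27] -> [8, 27, 29]
  Split: [21, 26, 1] -> [21] and [26, 1]
    Split: [26, 1] -> [26] and [1]
    Merge: [26] + [1] -> [1, 26]
  Merge: [21] + [1, 26] -> [1, 21, 26]
Merge: [8, 27, 29] + [1, 21, 26] -> [1, 8, 21, 26, 27, 29]

Final sorted array: [1, 8, 21, 26, 27, 29]

The merge sort proceeds by recursively splitting the array and merging sorted halves.
After all merges, the sorted array is [1, 8, 21, 26, 27, 29].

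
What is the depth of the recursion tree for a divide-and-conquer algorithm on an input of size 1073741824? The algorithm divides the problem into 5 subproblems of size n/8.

For divide and conquer with division factor 8:

Problem sizes at each level:
Level 0: 1073741824
Level 1: 134217728
Level 2: 16777216
Level 3: 2097152
Level 4: 262144
Level 5: 32768
Level 6: 4096
Level 7: 512
Level 8: 64
Level 9: 8
Level 10: 1

The root is level 0 and the size-1 base case is level 10 (the tree spans levels 0 through 10, i.e. 11 levels counting the root), so the depth is the number of divisions: log_8(1073741824) = 10

The recursion tree depth is log_8(1073741824) = 10. At each level, the problem size is divided by 8, so it takes 10 divisions to reduce to a base case of size 1. The algorithm makes 5 recursive calls at each level.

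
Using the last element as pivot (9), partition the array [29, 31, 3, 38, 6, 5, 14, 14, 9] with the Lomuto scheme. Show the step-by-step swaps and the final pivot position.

Lomuto partition with pivot = 9:

Initial array: [29, 31, 3, 38, 6, 5, 14, 14, 9]

arr[0]=29 > 9: no swap
arr[1]=31 > 9: no swap
arr[2]=3 <= 9: swap with position 0, array becomes [3, 31, 29, 38, 6, 5, 14, 14, 9]
arr[3]=38 > 9: no swap
arr[4]=6 <= 9: swap with position 1, array becomes [3, 6, 29, 38, 31, 5, 14, 14, 9]
arr[5]=5 <= 9: swap with position 2, array becomes [3, 6, 5, 38, 31, 29, 14, 14, 9]
arr[6]=14 > 9: no swap
arr[7]=14 > 9: no swap

Place pivot at position 3: [3, 6, 5, 9, 31, 29, 14, 14, 38]
Pivot position: 3

After partitioning with pivot 9, the array becomes [3, 6, 5, 9, 31, 29, 14, 14, 38]. The pivot is placed at index 3. All elements to the left of the pivot are <= 9, and all elements to the right are > 9.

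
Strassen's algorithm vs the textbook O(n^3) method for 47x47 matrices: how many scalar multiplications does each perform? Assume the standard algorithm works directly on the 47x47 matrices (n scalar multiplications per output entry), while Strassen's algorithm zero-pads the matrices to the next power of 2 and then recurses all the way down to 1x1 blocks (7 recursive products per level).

Matrix multiplication for 47x47 matrices:

Strassen's algorithm requires power-of-2 dimensions. Pad 47x47 to 64x64 (next power of 2).

Standard algorithm: 47^3 = 103823 multiplications
Strassen's algorithm: 7^(log2(64)) = 7^6 = 117649 multiplications
Difference: 103823 - 117649 = -13826 (Strassen uses MORE here due to padding overhead — for small or just-over-power-of-2 n, padding can outweigh the per-level savings)

Standard: 103823 multiplications (47^3). Strassen: 117649 multiplications (7^6, after padding to 64x64). Strassen reduces 8 recursive multiplications to 7 at each level.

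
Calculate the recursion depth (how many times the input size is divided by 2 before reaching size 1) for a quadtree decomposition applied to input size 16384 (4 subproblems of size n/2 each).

For divide and conquer with division factor 2:

Problem sizes at each level:
Level 0: 16384
Level 1: 8192
Level 2: 4096
Level 3: 2048
Level 4: 1024
Level 5: 512
Level 6: 256
Level 7: 128
Level 8: 64
Level 9: 32
Level 10: 16
Level 11: 8
Level 12: 4
Level 13: 2
Level 14: 1

The root is level 0 and the size-1 base case is level 14 (the tree spans levels 0 through 14, i.e. 15 levels counting the root), so the depth is the number of divisions: log_2(16384) = 14

The recursion tree depth is log_2(16384) = 14. At each level, the problem size is divided by 2, so it takes 14 divisions to reduce to a base case of size 1. The algorithm makes 4 recursive calls at each level.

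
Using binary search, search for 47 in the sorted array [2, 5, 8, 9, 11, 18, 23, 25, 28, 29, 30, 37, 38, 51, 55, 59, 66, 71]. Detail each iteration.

Binary search for 47 in [2, 5, 8, 9, 11, 18, 23, 25, 28, 29, 30, 37, 38, 51, 55, 59, 66, 71]:

lo=0, hi=17, mid=8, arr[mid]=28 -> 28 < 47, search right half
lo=9, hi=17, mid=13, arr[mid]=51 -> 51 > 47, search left half
lo=9, hi=12, mid=10, arr[mid]=30 -> 30 < 47, search right half
lo=11, hi=12, mid=11, arr[mid]=37 -> 37 < 47, search right half
lo=12, hi=12, mid=12, arr[mid]=38 -> 38 < 47, search right half
lo=13 > hi=12, target 47 not found

Binary search determines that 47 is not in the array after 5 comparisons. The search space was exhausted without finding the target.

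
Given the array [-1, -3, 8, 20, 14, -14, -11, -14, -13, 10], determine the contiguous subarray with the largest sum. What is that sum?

Using Kadane's algorithm on [-1, -3, 8, 20, 14, -14, -11, -14, -13, 10]:

Scanning through the array:
Position 1 (value -3): max_ending_here = -3, max_so_far = -1
Position 2 (value 8): max_ending_here = 8, max_so_far = 8
Position 3 (value 20): max_ending_here = 28, max_so_far = 28
Position 4 (value 14): max_ending_here = 42, max_so_far = 42
Position 5 (value -14): max_ending_here = 28, max_so_far = 42
Position 6 (value -11): max_ending_here = 17, max_so_far = 42
Position 7 (value -14): max_ending_here = 3, max_so_far = 42
Position 8 (value -13): max_ending_here = -10, max_so_far = 42
Position 9 (value 10): max_ending_here = 10, max_so_far = 42

Maximum subarray: [8, 20, 14]
Maximum sum: 42

The maximum subarray is [8, 20, 14] with sum 42. This subarray runs from index 2 to index 4.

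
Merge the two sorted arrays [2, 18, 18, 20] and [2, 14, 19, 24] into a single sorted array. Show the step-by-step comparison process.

Merging process:

Compare 2 vs 2: take 2 from left. Merged: [2]
Compare 18 vs 2: take 2 from right. Merged: [2, 2]
Compare 18 vs 14: take 14 from right. Merged: [2, 2, 14]
Compare 18 vs 19: take 18 from left. Merged: [2, 2, 14, 18]
Compare 18 vs 19: take 18 from left. Merged: [2, 2, 14, 18, 18]
Compare 20 vs 19: take 19 from right. Merged: [2, 2, 14, 18, 18, 19]
Compare 20 vs 24: take 20 from left. Merged: [2, 2, 14, 18, 18, 19, 20]
Append remaining from right: [24]. Merged: [2, 2, 14, 18, 18, 19, 20, 24]

Final merged array: [2, 2, 14, 18, 18, 19, 20, 24]
Total comparisons: 7

The merged array is [2, 2, 14, 18, 18, 19, 20, 24], requiring 7 comparisons. The merge step runs in O(n) time where n is the total number of elements.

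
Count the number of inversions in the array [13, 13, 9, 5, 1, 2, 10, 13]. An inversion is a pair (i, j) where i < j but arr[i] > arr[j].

Finding inversions in [13, 13, 9, 5, 1, 2, 10, 13]:

(0, 2): arr[0]=13 > arr[2]=9
(0, 3): arr[0]=13 > arr[3]=5
(0, 4): arr[0]=13 > arr[4]=1
(0, 5): arr[0]=13 > arr[5]=2
(0, 6): arr[0]=13 > arr[6]=10
(1, 2): arr[1]=13 > arr[2]=9
(1, 3): arr[1]=13 > arr[3]=5
(1, 4): arr[1]=13 > arr[4]=1
(1, 5): arr[1]=13 > arr[5]=2
(1, 6): arr[1]=13 > arr[6]=10
(2, 3): arr[2]=9 > arr[3]=5
(2, 4): arr[2]=9 > arr[4]=1
(2, 5): arr[2]=9 > arr[5]=2
(3, 4): arr[3]=5 > arr[4]=1
(3, 5): arr[3]=5 > arr[5]=2

Total inversions: 15

The array has 15 inversion(s): (0,2), (0,3), (0,4), (0,5), (0,6), (1,2), (1,3), (1,4), (1,5), (1,6), (2,3), (2,4), (2,5), (3,4), (3,5). Each pair (i,j) satisfies i < j and arr[i] > arr[j].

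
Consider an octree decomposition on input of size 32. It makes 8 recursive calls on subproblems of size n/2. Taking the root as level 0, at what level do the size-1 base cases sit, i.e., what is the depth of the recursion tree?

For divide and conquer with division factor 2:

Problem sizes at each level:
Level 0: 32
Level 1: 16
Level 2: 8
Level 3: 4
Level 4: 2
Level 5: 1

The root is level 0 and the size-1 base case is level 5 (the tree spans levels 0 through 5, i.e. 6 levels counting the root), so the depth is the number of divisions: log_2(32) = 5

The recursion tree depth is log_2(32) = 5. At each level, the problem size is divided by 2, so it takes 5 divisions to reduce to a base case of size 1. The algorithm makes 8 recursive calls at each level.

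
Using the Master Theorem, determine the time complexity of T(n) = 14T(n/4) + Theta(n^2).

Master Theorem for T(n) = 14T(n/4) + O(n^2):

a = 14, b = 4, c = 2
log_b(a) = log_4(14) = 1.9037

Case 3: c = 2 > log_4(14) = 1.9037
T(n) = O(n^2) = O(n^2)

For T(n) = 14T(n/4) + O(n^2): log_4(14) = 1.9037. This is Case 3 of the Master Theorem (c > log_b(a), work dominated by root), giving O(n^2).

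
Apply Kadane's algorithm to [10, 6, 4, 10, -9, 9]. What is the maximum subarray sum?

Using Kadane's algorithm on [10, 6, 4, 10, -9, 9]:

Scanning through the array:
Position 1 (value 6): max_ending_here = 16, max_so_far = 16
Position 2 (value 4): max_ending_here = 20, max_so_far = 20
Position 3 (value 10): max_ending_here = 30, max_so_far = 30
Position 4 (value -9): max_ending_here = 21, max_so_far = 30
Position 5 (value 9): max_ending_here = 30, max_so_far = 30

Maximum subarray: [10, 6, 4, 10]
Maximum sum: 30

The maximum subarray is [10, 6, 4, 10] with sum 30. This subarray runs from index 0 to index 3.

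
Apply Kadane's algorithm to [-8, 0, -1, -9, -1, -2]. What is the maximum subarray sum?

Using Kadane's algorithm on [-8, 0, -1, -9, -1, -2]:

Scanning through the array:
Position 1 (value 0): max_ending_here = 0, max_so_far = 0
Position 2 (value -1): max_ending_here = -1, max_so_far = 0
Position 3 (value -9): max_ending_here = -9, max_so_far = 0
Position 4 (value -1): max_ending_here = -1, max_so_far = 0
Position 5 (value -2): max_ending_here = -2, max_so_far = 0

Maximum subarray: [0]
Maximum sum: 0

The maximum subarray is [0] with sum 0. This subarray runs from index 1 to index 1.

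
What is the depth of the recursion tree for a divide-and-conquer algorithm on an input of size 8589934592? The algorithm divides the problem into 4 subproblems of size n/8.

For divide and conquer with division factor 8:

Problem sizes at each level:
Level 0: 8589934592
Level 1: 1073741824
Level 2: 134217728
Level 3: 16777216
Level 4: 2097152
Level 5: 262144
Level 6: 32768
Level 7: 4096
Level 8: 512
Level 9: 64
Level 10: 8
Level 11: 1

The root is level 0 and the size-1 base case is level 11 (the tree spans levels 0 through 11, i.e. 12 levels counting the root), so the depth is the number of divisions: log_8(8589934592) = 11

The recursion tree depth is log_8(8589934592) = 11. At each level, the problem size is divided by 8, so it takes 11 divisions to reduce to a base case of size 1. The algorithm makes 4 recursive calls at each level.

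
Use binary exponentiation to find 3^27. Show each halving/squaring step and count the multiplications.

Computing 3^27 by squaring (build up from 3^1; each line after the first costs one multiplication):

3^1 = 3
3^2 = (3^1)^2 = 3^2 = 9
3^3 = 3 * 3^2 = 3 * 9 = 27
3^6 = (3^3)^2 = 27^2 = 729
3^12 = (3^6)^2 = 729^2 = 531441
3^13 = 3 * 3^12 = 3 * 531441 = 1594323
3^26 = (3^13)^2 = 1594323^2 = 2541865828329
3^27 = 3 * 3^26 = 3 * 2541865828329 = 7625597484987

Result: 7625597484987
Multiplications needed: 7 (7 lines after 3^1)

3^27 = 7625597484987. Using exponentiation by squaring, this requires 7 multiplications. The key idea: if the exponent is even, square the half-power; if odd, multiply by the base once.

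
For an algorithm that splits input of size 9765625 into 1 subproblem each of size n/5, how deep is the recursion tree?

For divide and conquer with division factor 5:

Problem sizes at each level:
Level 0: 9765625
Level 1: 1953125
Level 2: 390625
Level 3: 78125
Level 4: 15625
Level 5: 3125
Level 6: 625
Level 7: 125
Level 8: 25
Level 9: 5
Level 10: 1

The root is level 0 and the size-1 base case is level 10 (the tree spans levels 0 through 10, i.e. 11 levels counting the root), so the depth is the number of divisions: log_5(9765625) = 10

The recursion tree depth is log_5(9765625) = 10. At each level, the problem size is divided by 5, so it takes 10 divisions to reduce to a base case of size 1. The algorithm makes 1 recursive call at each level.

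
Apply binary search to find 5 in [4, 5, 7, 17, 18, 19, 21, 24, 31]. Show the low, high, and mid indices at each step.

Binary search for 5 in [4, 5, 7, 17, 18, 19, 21, 24, 31]:

lo=0, hi=8, mid=4, arr[mid]=18 -> 18 > 5, search left half
lo=0, hi=3, mid=1, arr[mid]=5 -> Found target at index 1!

Binary search finds 5 at index 1 after 2 comparisons. The search repeatedly halves the search space by comparing with the middle element.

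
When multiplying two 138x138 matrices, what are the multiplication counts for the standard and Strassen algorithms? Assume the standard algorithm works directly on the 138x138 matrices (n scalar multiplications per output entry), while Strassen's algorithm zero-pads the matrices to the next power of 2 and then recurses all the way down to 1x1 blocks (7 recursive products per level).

Matrix multiplication for 138x138 matrices:

Strassen's algorithm requires power-of-2 dimensions. Pad 138x138 to 256x256 (next power of 2).

Standard algorithm: 138^3 = 2628072 multiplications
Strassen's algorithm: 7^(log2(256)) = 7^8 = 5764801 multiplications
Difference: 2628072 - 5764801 = -3136729 (Strassen uses MORE here due to padding overhead — for small or just-over-power-of-2 n, padding can outweigh the per-level savings)

Standard: 2628072 multiplications (138^3). Strassen: 5764801 multiplications (7^8, after padding to 256x256). Strassen reduces 8 recursive multiplications to 7 at each level.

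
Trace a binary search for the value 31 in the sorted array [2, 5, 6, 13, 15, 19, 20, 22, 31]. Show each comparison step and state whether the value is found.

Binary search for 31 in [2, 5, 6, 13, 15, 19, 20, 22, 31]:

lo=0, hi=8, mid=4, arr[mid]=15 -> 15 < 31, search right half
lo=5, hi=8, mid=6, arr[mid]=20 -> 20 < 31, search right half
lo=7, hi=8, mid=7, arr[mid]=22 -> 22 < 31, search right half
lo=8, hi=8, mid=8, arr[mid]=31 -> Found target at index 8!

Binary search finds 31 at index 8 after 4 comparisons. The search repeatedly halves the search space by comparing with the middle element.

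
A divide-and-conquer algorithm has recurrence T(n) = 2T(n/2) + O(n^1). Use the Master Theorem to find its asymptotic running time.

Master Theorem for T(n) = 2T(n/2) + O(n^1):

a = 2, b = 2, c = 1
log_b(a) = log_2(2) = 1.0000

Case 2: c = 1 = log_2(2) = 1.0000
T(n) = O(n^1 log n) = O(n log n)

For T(n) = 2T(n/2) + O(n^1): log_2(2) = 1.0000. This is Case 2 of the Master Theorem (c = log_b(a), equal work at all levels), giving O(n log n).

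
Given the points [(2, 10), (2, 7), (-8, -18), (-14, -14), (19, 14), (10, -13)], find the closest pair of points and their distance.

Computing all pairwise distances among 6 points:

d((2, 10), (2, 7)) = 3.0 <-- minimum
d((2, 10), (-8, -18)) = 29.7321
d((2, 10), (-14, -14)) = 28.8444
d((2, 10), (19, 14)) = 17.4642
d((2, 10), (10, -13)) = 24.3516
d((2, 7), (-8, -18)) = 26.9258
d((2, 7), (-14, -14)) = 26.4008
d((2, 7), (19, 14)) = 18.3848
d((2, 7), (10, -13)) = 21.5407
d((-8, -18), (-14, -14)) = 7.2111
d((-8, -18), (19, 14)) = 41.8688
d((-8, -18), (10, -13)) = 18.6815
d((-14, -14), (19, 14)) = 43.2782
d((-14, -14), (10, -13)) = 24.0208
d((19, 14), (10, -13)) = 28.4605

Closest pair: (2, 10) and (2, 7) with distance 3.0

The closest pair is (2, 10) and (2, 7) with Euclidean distance 3.0. For 6 points, brute-force pairwise comparison is shown above. For large n, the divide-and-conquer algorithm (sort by x, recurse on halves, check the dividing strip) achieves O(n log n).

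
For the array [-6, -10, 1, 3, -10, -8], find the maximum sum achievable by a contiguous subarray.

Using Kadane's algorithm on [-6, -10, 1, 3, -10, -8]:

Scanning through the array:
Position 1 (value -10): max_ending_here = -10, max_so_far = -6
Position 2 (value 1): max_ending_here = 1, max_so_far = 1
Position 3 (value 3): max_ending_here = 4, max_so_far = 4
Position 4 (value -10): max_ending_here = -6, max_so_far = 4
Position 5 (value -8): max_ending_here = -8, max_so_far = 4

Maximum subarray: [1, 3]
Maximum sum: 4

The maximum subarray is [1, 3] with sum 4. This subarray runs from index 2 to index 3.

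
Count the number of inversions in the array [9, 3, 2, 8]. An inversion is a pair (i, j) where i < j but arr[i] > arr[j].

Finding inversions in [9, 3, 2, 8]:

(0, 1): arr[0]=9 > arr[1]=3
(0, 2): arr[0]=9 > arr[2]=2
(0, 3): arr[0]=9 > arr[3]=8
(1, 2): arr[1]=3 > arr[2]=2

Total inversions: 4

The array has 4 inversion(s): (0,1), (0,2), (0,3), (1,2). Each pair (i,j) satisfies i < j and arr[i] > arr[j].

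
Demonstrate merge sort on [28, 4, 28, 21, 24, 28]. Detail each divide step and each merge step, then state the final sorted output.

Merge sort trace:

Split: [28, 4, 28, 21, 24, 28] -> [28, 4, 28] and [21, 24, 28]
  Split: [28, 4, 28] -> [28] and [4, 28]
    Split: [4, 28] -> [4] and [28]
    Merge: [4] + [28] -> [4, 28]
  Merge: [28] + [4, 28] -> [4, 28, 28]
  Split: [21, 24, 28] -> [21] and [24, 28]
    Split: [24, 28] -> [24] and [28]
    Merge: [24] + [28] -> [24, 28]
  Merge: [21] + [24, 28] -> [21, 24, 28]
Merge: [4, 28, 28] + [21, 24, 28] -> [4, 21, 24, 28, 28, 28]

Final sorted array: [4, 21, 24, 28, 28, 28]

The merge sort proceeds by recursively splitting the array and merging sorted halves.
After all merges, the sorted array is [4, 21, 24, 28, 28, 28].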